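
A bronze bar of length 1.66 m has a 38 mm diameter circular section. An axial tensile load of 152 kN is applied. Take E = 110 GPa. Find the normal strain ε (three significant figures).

0.00122

A = 1134 mm².
σ = N/A = 134 MPa; ε = σ/E = 134/110000 = 1.218e-03.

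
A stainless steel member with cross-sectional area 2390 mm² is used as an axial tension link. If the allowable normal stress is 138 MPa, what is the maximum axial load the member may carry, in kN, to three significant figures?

P_max = σ_allow · A = 138 · 2390 = 329800 N = 329.8 kN.

330 kN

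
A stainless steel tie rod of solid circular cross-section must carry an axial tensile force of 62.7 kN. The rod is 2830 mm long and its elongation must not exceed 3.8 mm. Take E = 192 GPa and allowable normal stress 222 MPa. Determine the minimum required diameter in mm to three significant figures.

19.0 mm

Required area A ≥ P/σ_allow = 62700/222 = 282.4 mm².
For a solid circular section, d ≥ √(4A/π) = 18.96 mm.
Elongation limit: A ≥ PL/(Eδ_allow) = 62700·2830/(192000·3.8) = 243.2 mm² ⇒ d ≥ 17.6 mm.
The stress limit governs.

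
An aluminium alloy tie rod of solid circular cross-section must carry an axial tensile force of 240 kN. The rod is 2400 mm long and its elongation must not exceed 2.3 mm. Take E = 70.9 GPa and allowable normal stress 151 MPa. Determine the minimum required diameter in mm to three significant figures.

67.1 mm

Required area A ≥ P/σ_allow = 240000/151 = 1589 mm².
For a solid circular section, d ≥ √(4A/π) = 44.99 mm.
Elongation limit: A ≥ PL/(Eδ_allow) = 240000·2400/(70900·2.3) = 3532 mm² ⇒ d ≥ 67.06 mm.
The elongation limit governs.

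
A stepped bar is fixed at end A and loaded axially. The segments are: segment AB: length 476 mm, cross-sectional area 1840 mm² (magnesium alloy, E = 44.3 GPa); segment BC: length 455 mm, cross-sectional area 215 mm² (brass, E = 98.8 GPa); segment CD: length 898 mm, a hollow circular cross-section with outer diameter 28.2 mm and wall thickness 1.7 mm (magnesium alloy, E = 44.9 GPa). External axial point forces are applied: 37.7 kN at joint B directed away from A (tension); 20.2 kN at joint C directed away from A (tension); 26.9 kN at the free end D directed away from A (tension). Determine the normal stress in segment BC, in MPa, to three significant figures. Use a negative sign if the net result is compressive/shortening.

Internal axial forces (sectioning from the free end, tension +): N_CD = 26.9 kN, N_BC = 47.1 kN, N_AB = 84.8 kN.
σ_BC = N_BC/A_BC = 47100/215 = 219.1 MPa.

219 MPa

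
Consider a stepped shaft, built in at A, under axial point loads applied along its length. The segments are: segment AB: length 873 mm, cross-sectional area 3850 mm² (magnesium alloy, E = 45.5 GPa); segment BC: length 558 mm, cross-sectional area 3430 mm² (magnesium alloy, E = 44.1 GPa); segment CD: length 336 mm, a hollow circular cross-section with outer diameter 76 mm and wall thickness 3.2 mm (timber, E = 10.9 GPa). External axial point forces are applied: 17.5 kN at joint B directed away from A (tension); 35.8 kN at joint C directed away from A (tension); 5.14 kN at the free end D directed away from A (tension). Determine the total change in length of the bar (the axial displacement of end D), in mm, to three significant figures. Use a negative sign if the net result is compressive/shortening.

0.659 mm

Internal axial forces (sectioning from the free end, tension +): N_CD = 5.14 kN, N_BC = 40.94 kN, N_AB = 58.44 kN.
A_CD = 731.9 mm².
δ_AB = 58440·873/(3850·45500) = 0.2912 mm
δ_BC = 40940·558/(3430·44100) = 0.151 mm
δ_CD = 5140·336/(731.9·10900) = 0.2165 mm
δ = Σδ_i = 0.6588 mm.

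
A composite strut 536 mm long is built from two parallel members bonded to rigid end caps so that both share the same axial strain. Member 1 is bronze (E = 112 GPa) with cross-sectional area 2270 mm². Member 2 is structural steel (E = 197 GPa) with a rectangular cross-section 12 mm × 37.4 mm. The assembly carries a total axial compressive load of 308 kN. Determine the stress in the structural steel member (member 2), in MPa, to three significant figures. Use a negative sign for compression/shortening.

-177 MPa

A_2 = 448.8 mm².
Equal strain + equilibrium ⇒ each member carries load in proportion to AE: A₁E₁ = 254200000 N, A₂E₂ = 88410000 N, ΣAE = 342700000 N.
σ₂ = P·E₂/ΣAE = -308000·197000/342700000 = -177.1 MPa.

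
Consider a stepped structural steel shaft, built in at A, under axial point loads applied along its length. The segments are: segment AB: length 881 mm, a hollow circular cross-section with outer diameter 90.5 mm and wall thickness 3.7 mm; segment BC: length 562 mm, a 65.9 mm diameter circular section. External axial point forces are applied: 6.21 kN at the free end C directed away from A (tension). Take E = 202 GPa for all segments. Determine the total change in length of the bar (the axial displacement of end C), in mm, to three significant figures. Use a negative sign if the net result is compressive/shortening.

0.0319 mm

Internal axial forces (sectioning from the free end, tension +): N_BC = 6.21 kN, N_AB = 6.21 kN.
A_AB = 1009 mm².
A_BC = 3411 mm².
δ_AB = 6210·881/(1009·202000) = 0.02684 mm
δ_BC = 6210·562/(3411·202000) = 0.005065 mm
δ = Σδ_i = 0.03191 mm.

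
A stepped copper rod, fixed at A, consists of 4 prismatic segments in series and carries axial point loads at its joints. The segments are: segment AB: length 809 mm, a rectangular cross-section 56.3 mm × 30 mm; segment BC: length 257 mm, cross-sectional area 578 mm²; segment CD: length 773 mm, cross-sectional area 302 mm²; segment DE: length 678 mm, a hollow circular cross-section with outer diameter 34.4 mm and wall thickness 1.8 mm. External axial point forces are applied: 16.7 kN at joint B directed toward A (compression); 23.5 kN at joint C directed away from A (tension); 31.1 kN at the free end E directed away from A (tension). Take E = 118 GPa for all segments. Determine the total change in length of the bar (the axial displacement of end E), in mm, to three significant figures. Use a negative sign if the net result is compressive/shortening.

2.00 mm

Internal axial forces (sectioning from the free end, tension +): N_DE = 31.1 kN, N_CD = 31.1 kN, N_BC = 54.6 kN, N_AB = 37.9 kN.
A_AB = 1689 mm².
A_DE = 184.3 mm².
δ_AB = 37900·809/(1689·118000) = 0.1538 mm
δ_BC = 54600·257/(578·118000) = 0.2057 mm
δ_CD = 31100·773/(302·118000) = 0.6746 mm
δ_DE = 31100·678/(184.3·118000) = 0.9693 mm
δ = Σδ_i = 2.004 mm.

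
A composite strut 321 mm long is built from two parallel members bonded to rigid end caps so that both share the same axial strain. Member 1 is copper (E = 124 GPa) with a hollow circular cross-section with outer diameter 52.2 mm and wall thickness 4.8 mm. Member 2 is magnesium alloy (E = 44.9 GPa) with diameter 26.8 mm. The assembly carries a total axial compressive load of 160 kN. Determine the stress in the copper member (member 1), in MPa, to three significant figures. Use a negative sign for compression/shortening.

-174 MPa

A_1 = 714.8 mm².
A_2 = 564.1 mm².
Equal strain + equilibrium ⇒ each member carries load in proportion to AE: A₁E₁ = 88630000 N, A₂E₂ = 25330000 N, ΣAE = 114000000 N.
σ₁ = P·E₁/ΣAE = -160000·124000/114000000 = -174.1 MPa.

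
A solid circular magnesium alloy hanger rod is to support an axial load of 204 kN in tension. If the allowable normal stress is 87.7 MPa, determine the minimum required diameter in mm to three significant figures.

Required area A ≥ P/σ_allow = 204000/87.7 = 2326 mm².
For a solid circular section, d ≥ √(4A/π) = 54.42 mm.

54.4 mm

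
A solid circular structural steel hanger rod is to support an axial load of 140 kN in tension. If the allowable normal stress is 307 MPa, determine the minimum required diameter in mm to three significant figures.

Required area A ≥ P/σ_allow = 140000/307 = 456 mm².
For a solid circular section, d ≥ √(4A/π) = 24.1 mm.

24.1 mm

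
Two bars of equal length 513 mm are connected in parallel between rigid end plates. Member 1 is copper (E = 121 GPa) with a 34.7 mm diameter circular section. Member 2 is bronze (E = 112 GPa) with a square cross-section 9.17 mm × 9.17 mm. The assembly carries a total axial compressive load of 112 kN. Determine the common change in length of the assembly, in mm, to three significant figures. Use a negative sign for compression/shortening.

A_1 = 945.7 mm².
A_2 = 84.09 mm².
Equal strain + equilibrium ⇒ each member carries load in proportion to AE: A₁E₁ = 114400000 N, A₂E₂ = 9418000 N, ΣAE = 123800000 N.
δ = PL/ΣAE = -112000·513/123800000 = -0.4639 mm.

-0.464 mm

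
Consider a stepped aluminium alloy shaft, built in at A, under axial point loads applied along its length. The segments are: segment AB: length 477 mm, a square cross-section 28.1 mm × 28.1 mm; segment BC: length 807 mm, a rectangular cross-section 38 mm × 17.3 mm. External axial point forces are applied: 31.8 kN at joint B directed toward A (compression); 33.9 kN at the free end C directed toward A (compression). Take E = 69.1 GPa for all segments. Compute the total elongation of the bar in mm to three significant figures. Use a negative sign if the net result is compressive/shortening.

Internal axial forces (sectioning from the free end, tension +): N_BC = -33.9 kN, N_AB = -65.7 kN.
A_AB = 789.6 mm².
A_BC = 657.4 mm².
δ_AB = -65700·477/(789.6·69100) = -0.5744 mm
δ_BC = -33900·807/(657.4·69100) = -0.6022 mm
δ = Σδ_i = -1.177 mm.

-1.18 mm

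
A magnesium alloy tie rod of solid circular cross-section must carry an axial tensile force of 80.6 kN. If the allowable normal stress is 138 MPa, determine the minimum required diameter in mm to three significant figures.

27.3 mm

Required area A ≥ P/σ_allow = 80600/138 = 584.1 mm².
For a solid circular section, d ≥ √(4A/π) = 27.27 mm.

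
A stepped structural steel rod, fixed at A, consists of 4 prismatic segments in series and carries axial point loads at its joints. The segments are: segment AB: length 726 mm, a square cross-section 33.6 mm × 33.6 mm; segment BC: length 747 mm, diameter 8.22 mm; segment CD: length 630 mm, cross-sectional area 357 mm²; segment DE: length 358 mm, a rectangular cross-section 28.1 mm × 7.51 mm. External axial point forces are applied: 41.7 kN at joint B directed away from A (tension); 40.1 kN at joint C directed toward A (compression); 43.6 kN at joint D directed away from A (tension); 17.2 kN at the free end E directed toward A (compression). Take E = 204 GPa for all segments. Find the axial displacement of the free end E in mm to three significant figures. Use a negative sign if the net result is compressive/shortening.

Internal axial forces (sectioning from the free end, tension +): N_DE = -17.2 kN, N_CD = 26.4 kN, N_BC = -13.7 kN, N_AB = 28 kN.
A_AB = 1129 mm².
A_BC = 53.07 mm².
A_DE = 211 mm².
δ_AB = 28000·726/(1129·204000) = 0.08826 mm
δ_BC = -13700·747/(53.07·204000) = -0.9453 mm
δ_CD = 26400·630/(357·204000) = 0.2284 mm
δ_DE = -17200·358/(211·204000) = -0.143 mm
δ = Σδ_i = -0.7717 mm.

-0.772 mm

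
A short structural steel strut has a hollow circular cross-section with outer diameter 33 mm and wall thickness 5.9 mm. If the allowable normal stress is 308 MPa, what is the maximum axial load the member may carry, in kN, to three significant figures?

155 kN

A = 502.3 mm².
P_max = σ_allow · A = 308 · 502.3 = 154700 N = 154.7 kN.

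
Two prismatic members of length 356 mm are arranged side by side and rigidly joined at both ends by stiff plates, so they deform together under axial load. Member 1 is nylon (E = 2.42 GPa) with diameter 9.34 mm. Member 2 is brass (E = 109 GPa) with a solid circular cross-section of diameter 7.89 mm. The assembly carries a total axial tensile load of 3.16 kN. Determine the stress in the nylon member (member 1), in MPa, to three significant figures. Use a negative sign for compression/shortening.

1.39 MPa

A_1 = 68.51 mm².
A_2 = 48.89 mm².
Equal strain + equilibrium ⇒ each member carries load in proportion to AE: A₁E₁ = 165800 N, A₂E₂ = 5329000 N, ΣAE = 5495000 N.
σ₁ = P·E₁/ΣAE = 3160·2420/5495000 = 1.392 MPa.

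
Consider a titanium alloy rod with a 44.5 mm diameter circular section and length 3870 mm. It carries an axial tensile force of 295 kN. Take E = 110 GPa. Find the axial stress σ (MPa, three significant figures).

190 MPa

A = 1555 mm².
σ = N/A = 295000/1555 = 189.7 MPa.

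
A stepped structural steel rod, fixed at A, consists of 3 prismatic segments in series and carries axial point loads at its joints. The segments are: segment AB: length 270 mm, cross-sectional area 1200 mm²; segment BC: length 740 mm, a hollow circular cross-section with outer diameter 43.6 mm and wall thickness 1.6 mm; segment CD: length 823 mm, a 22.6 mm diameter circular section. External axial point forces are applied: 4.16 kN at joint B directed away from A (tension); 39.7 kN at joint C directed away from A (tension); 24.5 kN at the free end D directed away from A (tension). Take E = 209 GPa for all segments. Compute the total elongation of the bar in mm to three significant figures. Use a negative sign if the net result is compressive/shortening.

1.39 mm

Internal axial forces (sectioning from the free end, tension +): N_CD = 24.5 kN, N_BC = 64.2 kN, N_AB = 68.36 kN.
A_BC = 211.1 mm².
A_CD = 401.1 mm².
δ_AB = 68360·270/(1200·209000) = 0.07359 mm
δ_BC = 64200·740/(211.1·209000) = 1.077 mm
δ_CD = 24500·823/(401.1·209000) = 0.2405 mm
δ = Σδ_i = 1.391 mm.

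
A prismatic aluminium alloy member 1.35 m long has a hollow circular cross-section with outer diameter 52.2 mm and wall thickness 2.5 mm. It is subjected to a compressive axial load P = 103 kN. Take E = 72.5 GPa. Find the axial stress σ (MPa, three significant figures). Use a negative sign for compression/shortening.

-264 MPa

A = 390.3 mm².
σ = N/A = -103000/390.3 = -263.9 MPa.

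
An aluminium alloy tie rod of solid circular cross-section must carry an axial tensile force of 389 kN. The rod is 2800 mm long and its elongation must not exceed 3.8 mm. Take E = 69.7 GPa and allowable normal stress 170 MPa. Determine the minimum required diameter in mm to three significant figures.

72.4 mm

Required area A ≥ P/σ_allow = 389000/170 = 2288 mm².
For a solid circular section, d ≥ √(4A/π) = 53.98 mm.
Elongation limit: A ≥ PL/(Eδ_allow) = 389000·2800/(69700·3.8) = 4112 mm² ⇒ d ≥ 72.36 mm.
The elongation limit governs.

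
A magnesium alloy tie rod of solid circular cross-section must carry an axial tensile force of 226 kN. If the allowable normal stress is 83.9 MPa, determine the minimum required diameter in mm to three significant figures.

Required area A ≥ P/σ_allow = 226000/83.9 = 2694 mm².
For a solid circular section, d ≥ √(4A/π) = 58.56 mm.

58.6 mm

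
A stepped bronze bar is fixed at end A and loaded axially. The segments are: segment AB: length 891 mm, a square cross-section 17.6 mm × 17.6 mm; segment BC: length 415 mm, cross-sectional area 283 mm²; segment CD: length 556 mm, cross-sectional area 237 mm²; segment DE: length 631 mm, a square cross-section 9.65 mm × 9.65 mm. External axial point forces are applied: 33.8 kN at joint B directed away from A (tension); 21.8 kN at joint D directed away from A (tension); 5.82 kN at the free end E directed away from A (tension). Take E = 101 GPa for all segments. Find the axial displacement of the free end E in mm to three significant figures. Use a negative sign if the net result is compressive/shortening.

Internal axial forces (sectioning from the free end, tension +): N_DE = 5.82 kN, N_CD = 27.62 kN, N_BC = 27.62 kN, N_AB = 61.42 kN.
A_AB = 309.8 mm².
A_DE = 93.12 mm².
δ_AB = 61420·891/(309.8·101000) = 1.749 mm
δ_BC = 27620·415/(283·101000) = 0.401 mm
δ_CD = 27620·556/(237·101000) = 0.6415 mm
δ_DE = 5820·631/(93.12·101000) = 0.3905 mm
δ = Σδ_i = 3.182 mm.

3.18 mm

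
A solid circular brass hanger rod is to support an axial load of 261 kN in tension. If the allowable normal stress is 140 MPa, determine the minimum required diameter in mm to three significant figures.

48.7 mm

Required area A ≥ P/σ_allow = 261000/140 = 1864 mm².
For a solid circular section, d ≥ √(4A/π) = 48.72 mm.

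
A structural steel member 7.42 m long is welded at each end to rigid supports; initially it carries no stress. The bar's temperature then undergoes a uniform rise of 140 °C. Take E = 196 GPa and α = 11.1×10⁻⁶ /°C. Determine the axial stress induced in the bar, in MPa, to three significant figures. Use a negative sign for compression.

-305 MPa

Free thermal expansion αLΔT = 11.1e-6 · 7420 · 140 = 11.53 mm.
The walls impose strain ε = −(11.53)/7420 = -1.5540e-03; σ = Eε = 196000 · -1.5540e-03 = -304.6 MPa.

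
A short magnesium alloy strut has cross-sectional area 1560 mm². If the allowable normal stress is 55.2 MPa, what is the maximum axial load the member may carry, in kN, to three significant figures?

P_max = σ_allow · A = 55.2 · 1560 = 86110 N = 86.11 kN.

86.1 kN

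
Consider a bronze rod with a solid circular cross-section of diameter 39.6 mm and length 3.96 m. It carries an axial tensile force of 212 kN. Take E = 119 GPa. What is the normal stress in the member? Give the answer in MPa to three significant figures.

A = 1232 mm².
σ = N/A = 212000/1232 = 172.1 MPa.

172 MPa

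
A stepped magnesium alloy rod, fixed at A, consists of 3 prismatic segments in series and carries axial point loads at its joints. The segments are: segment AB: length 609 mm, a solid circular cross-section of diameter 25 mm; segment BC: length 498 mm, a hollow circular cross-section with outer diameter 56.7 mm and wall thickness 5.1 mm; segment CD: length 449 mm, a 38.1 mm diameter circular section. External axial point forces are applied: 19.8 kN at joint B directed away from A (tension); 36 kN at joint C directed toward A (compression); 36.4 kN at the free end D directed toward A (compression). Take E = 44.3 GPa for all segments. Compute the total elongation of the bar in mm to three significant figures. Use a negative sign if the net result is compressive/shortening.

Internal axial forces (sectioning from the free end, tension +): N_CD = -36.4 kN, N_BC = -72.4 kN, N_AB = -52.6 kN.
A_AB = 490.9 mm².
A_BC = 826.7 mm².
A_CD = 1140 mm².
δ_AB = -52600·609/(490.9·44300) = -1.473 mm
δ_BC = -72400·498/(826.7·44300) = -0.9845 mm
δ_CD = -36400·449/(1140·44300) = -0.3236 mm
δ = Σδ_i = -2.781 mm.

-2.78 mm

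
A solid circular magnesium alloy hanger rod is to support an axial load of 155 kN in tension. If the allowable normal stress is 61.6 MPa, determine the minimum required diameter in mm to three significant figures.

56.6 mm

Required area A ≥ P/σ_allow = 155000/61.6 = 2516 mm².
For a solid circular section, d ≥ √(4A/π) = 56.6 mm.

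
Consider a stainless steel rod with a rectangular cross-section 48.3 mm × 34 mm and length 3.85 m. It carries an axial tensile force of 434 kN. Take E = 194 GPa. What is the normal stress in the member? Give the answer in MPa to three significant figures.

A = 1642 mm².
σ = N/A = 434000/1642 = 264.3 MPa.

264 MPa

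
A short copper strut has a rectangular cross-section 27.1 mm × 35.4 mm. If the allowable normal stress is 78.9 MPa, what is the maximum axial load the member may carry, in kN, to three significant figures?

75.7 kN

A = 959.3 mm².
P_max = σ_allow · A = 78.9 · 959.3 = 75690 N = 75.69 kN.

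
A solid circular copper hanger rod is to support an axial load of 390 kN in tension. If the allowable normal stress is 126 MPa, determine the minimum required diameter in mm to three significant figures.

62.8 mm

Required area A ≥ P/σ_allow = 390000/126 = 3095 mm².
For a solid circular section, d ≥ √(4A/π) = 62.78 mm.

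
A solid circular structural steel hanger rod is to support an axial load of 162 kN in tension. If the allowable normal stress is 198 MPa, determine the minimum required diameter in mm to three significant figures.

32.3 mm

Required area A ≥ P/σ_allow = 162000/198 = 818.2 mm².
For a solid circular section, d ≥ √(4A/π) = 32.28 mm.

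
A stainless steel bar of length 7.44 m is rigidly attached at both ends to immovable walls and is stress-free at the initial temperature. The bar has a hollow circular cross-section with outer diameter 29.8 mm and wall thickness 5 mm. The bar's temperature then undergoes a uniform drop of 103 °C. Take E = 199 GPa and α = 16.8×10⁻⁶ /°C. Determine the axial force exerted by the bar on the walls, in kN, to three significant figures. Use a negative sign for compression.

Free thermal expansion αLΔT = 16.8e-6 · 7440 · -103 = -12.87 mm.
The walls impose strain ε = −(-12.87)/7440 = 1.7304e-03; σ = Eε = 199000 · 1.7304e-03 = 344.3 MPa.
Wall reaction R = σ·A = 344.3·389.6 = 134100 N = 134.1 kN.

134 kN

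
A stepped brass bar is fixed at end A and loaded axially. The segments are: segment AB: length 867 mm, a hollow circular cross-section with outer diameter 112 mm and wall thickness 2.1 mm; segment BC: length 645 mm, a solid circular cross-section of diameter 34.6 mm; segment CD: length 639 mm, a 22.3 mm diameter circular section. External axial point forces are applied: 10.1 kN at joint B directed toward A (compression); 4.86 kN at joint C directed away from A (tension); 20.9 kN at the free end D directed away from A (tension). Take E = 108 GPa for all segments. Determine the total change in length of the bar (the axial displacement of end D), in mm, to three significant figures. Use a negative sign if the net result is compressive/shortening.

0.654 mm

Internal axial forces (sectioning from the free end, tension +): N_CD = 20.9 kN, N_BC = 25.76 kN, N_AB = 15.66 kN.
A_AB = 725 mm².
A_BC = 940.2 mm².
A_CD = 390.6 mm².
δ_AB = 15660·867/(725·108000) = 0.1734 mm
δ_BC = 25760·645/(940.2·108000) = 0.1636 mm
δ_CD = 20900·639/(390.6·108000) = 0.3166 mm
δ = Σδ_i = 0.6536 mm.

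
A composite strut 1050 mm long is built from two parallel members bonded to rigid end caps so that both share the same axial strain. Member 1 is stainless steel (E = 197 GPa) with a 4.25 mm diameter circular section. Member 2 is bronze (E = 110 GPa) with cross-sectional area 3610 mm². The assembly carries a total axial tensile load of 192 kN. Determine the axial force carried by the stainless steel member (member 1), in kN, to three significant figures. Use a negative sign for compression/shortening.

1.34 kN

A_1 = 14.19 mm².
Equal strain + equilibrium ⇒ each member carries load in proportion to AE: A₁E₁ = 2795000 N, A₂E₂ = 397100000 N, ΣAE = 399900000 N.
F₁ = P·A₁E₁/ΣAE = 192000·2795000/399900000 = 1342 N.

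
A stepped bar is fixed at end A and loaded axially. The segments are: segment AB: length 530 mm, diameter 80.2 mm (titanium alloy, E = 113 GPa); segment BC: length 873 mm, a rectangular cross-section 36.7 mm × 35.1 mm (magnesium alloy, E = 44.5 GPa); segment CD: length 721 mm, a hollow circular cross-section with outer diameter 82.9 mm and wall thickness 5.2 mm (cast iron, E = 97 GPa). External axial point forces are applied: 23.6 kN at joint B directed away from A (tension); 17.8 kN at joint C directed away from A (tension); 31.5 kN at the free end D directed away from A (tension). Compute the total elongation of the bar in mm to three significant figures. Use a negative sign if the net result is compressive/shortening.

Internal axial forces (sectioning from the free end, tension +): N_CD = 31.5 kN, N_BC = 49.3 kN, N_AB = 72.9 kN.
A_AB = 5052 mm².
A_BC = 1288 mm².
A_CD = 1269 mm².
δ_AB = 72900·530/(5052·113000) = 0.06768 mm
δ_BC = 49300·873/(1288·44500) = 0.7508 mm
δ_CD = 31500·721/(1269·97000) = 0.1845 mm
δ = Σδ_i = 1.003 mm.

1.00 mm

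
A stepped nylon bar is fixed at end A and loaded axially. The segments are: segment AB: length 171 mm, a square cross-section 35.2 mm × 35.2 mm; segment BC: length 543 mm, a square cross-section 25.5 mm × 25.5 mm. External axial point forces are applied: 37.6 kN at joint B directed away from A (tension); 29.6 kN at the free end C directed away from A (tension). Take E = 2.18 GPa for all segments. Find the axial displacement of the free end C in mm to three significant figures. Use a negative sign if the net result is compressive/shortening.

Internal axial forces (sectioning from the free end, tension +): N_BC = 29.6 kN, N_AB = 67.2 kN.
A_AB = 1239 mm².
A_BC = 650.2 mm².
δ_AB = 67200·171/(1239·2180) = 4.254 mm
δ_BC = 29600·543/(650.2·2180) = 11.34 mm
δ = Σδ_i = 15.59 mm.

15.6 mm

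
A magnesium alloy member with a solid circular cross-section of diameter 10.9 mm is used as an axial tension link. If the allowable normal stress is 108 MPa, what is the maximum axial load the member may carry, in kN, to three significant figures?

10.1 kN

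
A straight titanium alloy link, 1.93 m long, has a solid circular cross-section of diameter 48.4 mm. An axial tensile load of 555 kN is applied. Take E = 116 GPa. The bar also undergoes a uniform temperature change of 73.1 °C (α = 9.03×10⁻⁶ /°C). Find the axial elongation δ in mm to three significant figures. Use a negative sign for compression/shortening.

6.29 mm

A = 1840 mm².
δ_mech = NL/(AE) = 555000·1930/(1840·116000) = 5.019 mm.
δ_thermal = αLΔT = 9.03e-6·1930·73.1 = 1.274 mm.
δ = δ_mech + δ_thermal = 6.293 mm.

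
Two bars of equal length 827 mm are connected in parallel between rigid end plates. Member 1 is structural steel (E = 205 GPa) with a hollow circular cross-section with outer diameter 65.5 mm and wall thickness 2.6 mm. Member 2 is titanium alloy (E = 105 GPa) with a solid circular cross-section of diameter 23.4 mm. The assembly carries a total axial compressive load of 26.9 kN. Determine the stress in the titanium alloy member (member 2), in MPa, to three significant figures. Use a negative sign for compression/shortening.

A_1 = 513.8 mm².
A_2 = 430.1 mm².
Equal strain + equilibrium ⇒ each member carries load in proportion to AE: A₁E₁ = 105300000 N, A₂E₂ = 45160000 N, ΣAE = 150500000 N.
σ₂ = P·E₂/ΣAE = -26900·105000/150500000 = -18.77 MPa.

-18.8 MPa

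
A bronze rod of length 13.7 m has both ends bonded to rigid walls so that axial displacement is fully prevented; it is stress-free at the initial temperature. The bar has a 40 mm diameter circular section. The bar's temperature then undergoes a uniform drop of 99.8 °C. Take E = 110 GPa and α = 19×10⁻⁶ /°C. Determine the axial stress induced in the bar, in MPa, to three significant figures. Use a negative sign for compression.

Free thermal expansion αLΔT = 19e-6 · 13700 · -99.8 = -25.98 mm.
The walls impose strain ε = −(-25.98)/13700 = 1.8962e-03; σ = Eε = 110000 · 1.8962e-03 = 208.6 MPa.

209 MPa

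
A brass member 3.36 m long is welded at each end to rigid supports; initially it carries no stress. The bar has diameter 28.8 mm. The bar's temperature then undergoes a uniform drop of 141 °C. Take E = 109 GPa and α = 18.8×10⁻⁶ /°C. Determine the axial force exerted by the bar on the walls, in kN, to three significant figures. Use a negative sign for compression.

Free thermal expansion αLΔT = 18.8e-6 · 3360 · -141 = -8.907 mm.
The walls impose strain ε = −(-8.907)/3360 = 2.6508e-03; σ = Eε = 109000 · 2.6508e-03 = 288.9 MPa.
Wall reaction R = σ·A = 288.9·651.4 = 188200 N = 188.2 kN.

188 kN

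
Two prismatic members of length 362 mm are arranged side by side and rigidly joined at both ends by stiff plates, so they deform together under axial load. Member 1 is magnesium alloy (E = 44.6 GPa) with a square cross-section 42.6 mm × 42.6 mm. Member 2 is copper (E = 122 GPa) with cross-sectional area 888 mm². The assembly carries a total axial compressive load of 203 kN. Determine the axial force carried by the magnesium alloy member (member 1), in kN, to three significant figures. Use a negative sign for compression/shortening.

A_1 = 1815 mm².
Equal strain + equilibrium ⇒ each member carries load in proportion to AE: A₁E₁ = 80940000 N, A₂E₂ = 108300000 N, ΣAE = 189300000 N.
F₁ = P·A₁E₁/ΣAE = -203000·80940000/189300000 = -86810 N.

-86.8 kN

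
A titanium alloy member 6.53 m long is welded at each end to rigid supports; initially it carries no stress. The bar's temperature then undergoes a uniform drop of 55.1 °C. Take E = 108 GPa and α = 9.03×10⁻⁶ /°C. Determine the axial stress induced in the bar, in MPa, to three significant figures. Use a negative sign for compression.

53.7 MPa

Free thermal expansion αLΔT = 9.03e-6 · 6530 · -55.1 = -3.249 mm.
The walls impose strain ε = −(-3.249)/6530 = 4.9755e-04; σ = Eε = 108000 · 4.9755e-04 = 53.74 MPa.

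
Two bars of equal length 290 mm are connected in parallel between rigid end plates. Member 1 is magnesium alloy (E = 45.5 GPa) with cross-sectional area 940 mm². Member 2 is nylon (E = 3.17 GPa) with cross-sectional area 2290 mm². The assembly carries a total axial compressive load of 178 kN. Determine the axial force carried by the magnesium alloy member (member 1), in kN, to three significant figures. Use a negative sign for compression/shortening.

Equal strain + equilibrium ⇒ each member carries load in proportion to AE: A₁E₁ = 42770000 N, A₂E₂ = 7259000 N, ΣAE = 50030000 N.
F₁ = P·A₁E₁/ΣAE = -178000·42770000/50030000 = -152200 N.

-152 kN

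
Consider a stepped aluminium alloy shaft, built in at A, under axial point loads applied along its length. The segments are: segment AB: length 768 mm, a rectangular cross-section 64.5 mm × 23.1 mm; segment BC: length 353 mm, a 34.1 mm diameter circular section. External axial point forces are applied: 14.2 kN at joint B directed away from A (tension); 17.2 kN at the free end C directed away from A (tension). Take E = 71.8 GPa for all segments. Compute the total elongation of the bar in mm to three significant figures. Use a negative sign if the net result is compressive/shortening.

Internal axial forces (sectioning from the free end, tension +): N_BC = 17.2 kN, N_AB = 31.4 kN.
A_AB = 1490 mm².
A_BC = 913.3 mm².
δ_AB = 31400·768/(1490·71800) = 0.2254 mm
δ_BC = 17200·353/(913.3·71800) = 0.09259 mm
δ = Σδ_i = 0.318 mm.

0.318 mm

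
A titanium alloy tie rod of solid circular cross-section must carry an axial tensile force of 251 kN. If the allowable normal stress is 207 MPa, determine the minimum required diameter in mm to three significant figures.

Required area A ≥ P/σ_allow = 251000/207 = 1213 mm².
For a solid circular section, d ≥ √(4A/π) = 39.29 mm.

39.3 mm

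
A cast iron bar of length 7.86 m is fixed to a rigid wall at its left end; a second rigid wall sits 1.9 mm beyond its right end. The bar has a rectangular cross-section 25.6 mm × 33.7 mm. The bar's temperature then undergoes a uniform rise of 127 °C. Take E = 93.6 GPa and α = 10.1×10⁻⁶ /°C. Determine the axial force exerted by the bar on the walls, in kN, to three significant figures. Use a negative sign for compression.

Free thermal expansion αLΔT = 10.1e-6 · 7860 · 127 = 10.08 mm.
The walls engage after the gap closes; constrained expansion = 10.08 − 1.9 = 8.182 mm.
The walls impose strain ε = −(8.182)/7860 = -1.0410e-03; σ = Eε = 93600 · -1.0410e-03 = -97.43 MPa.
Wall reaction R = σ·A = -97.43·862.7 = -84060 N = -84.06 kN.

-84.1 kN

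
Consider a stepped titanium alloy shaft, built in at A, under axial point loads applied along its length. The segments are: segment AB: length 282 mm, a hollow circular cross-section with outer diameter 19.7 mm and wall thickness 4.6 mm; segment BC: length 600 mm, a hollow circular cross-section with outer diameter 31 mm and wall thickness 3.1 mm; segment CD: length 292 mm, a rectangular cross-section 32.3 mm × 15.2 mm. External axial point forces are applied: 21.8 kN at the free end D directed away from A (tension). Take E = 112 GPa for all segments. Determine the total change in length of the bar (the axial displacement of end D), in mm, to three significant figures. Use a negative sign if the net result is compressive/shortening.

0.797 mm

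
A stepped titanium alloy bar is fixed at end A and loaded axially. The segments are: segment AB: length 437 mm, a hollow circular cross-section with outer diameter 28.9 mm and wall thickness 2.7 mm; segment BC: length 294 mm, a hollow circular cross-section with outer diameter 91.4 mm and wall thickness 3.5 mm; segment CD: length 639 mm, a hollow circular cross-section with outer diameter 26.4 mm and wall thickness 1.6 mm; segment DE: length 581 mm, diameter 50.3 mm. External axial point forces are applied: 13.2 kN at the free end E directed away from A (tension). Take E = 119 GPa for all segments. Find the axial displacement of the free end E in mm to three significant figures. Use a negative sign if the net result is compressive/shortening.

0.853 mm

Internal axial forces (sectioning from the free end, tension +): N_DE = 13.2 kN, N_CD = 13.2 kN, N_BC = 13.2 kN, N_AB = 13.2 kN.
A_AB = 222.2 mm².
A_BC = 966.5 mm².
A_CD = 124.7 mm².
A_DE = 1987 mm².
δ_AB = 13200·437/(222.2·119000) = 0.2181 mm
δ_BC = 13200·294/(966.5·119000) = 0.03374 mm
δ_CD = 13200·639/(124.7·119000) = 0.5686 mm
δ_DE = 13200·581/(1987·119000) = 0.03243 mm
δ = Σδ_i = 0.8529 mm.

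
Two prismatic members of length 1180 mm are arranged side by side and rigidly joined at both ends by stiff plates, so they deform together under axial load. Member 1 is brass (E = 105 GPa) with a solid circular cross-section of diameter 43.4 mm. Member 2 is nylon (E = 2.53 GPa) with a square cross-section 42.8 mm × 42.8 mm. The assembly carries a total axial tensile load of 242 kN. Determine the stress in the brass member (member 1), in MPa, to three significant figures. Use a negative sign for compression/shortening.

159 MPa

A_1 = 1479 mm².
A_2 = 1832 mm².
Equal strain + equilibrium ⇒ each member carries load in proportion to AE: A₁E₁ = 155300000 N, A₂E₂ = 4635000 N, ΣAE = 160000000 N.
σ₁ = P·E₁/ΣAE = 242000·105000/160000000 = 158.8 MPa.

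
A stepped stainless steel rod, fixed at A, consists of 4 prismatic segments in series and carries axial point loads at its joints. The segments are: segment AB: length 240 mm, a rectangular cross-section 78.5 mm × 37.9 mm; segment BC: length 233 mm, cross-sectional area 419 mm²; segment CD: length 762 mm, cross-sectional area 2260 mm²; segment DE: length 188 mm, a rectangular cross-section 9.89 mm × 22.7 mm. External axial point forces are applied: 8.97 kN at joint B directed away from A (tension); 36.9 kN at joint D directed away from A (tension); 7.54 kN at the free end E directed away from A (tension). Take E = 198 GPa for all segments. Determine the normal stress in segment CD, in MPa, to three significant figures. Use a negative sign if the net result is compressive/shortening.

19.7 MPa

Internal axial forces (sectioning from the free end, tension +): N_DE = 7.54 kN, N_CD = 44.44 kN, N_BC = 44.44 kN, N_AB = 53.41 kN.
σ_CD = N_CD/A_CD = 44440/2260 = 19.66 MPa.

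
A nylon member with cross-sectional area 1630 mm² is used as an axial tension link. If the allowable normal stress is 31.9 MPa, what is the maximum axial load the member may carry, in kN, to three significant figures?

52.0 kN

P_max = σ_allow · A = 31.9 · 1630 = 52000 N = 52 kN.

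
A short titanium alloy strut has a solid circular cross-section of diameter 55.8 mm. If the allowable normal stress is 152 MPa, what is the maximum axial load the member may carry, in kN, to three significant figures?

A = 2445 mm².
P_max = σ_allow · A = 152 · 2445 = 371700 N = 371.7 kN.

372 kN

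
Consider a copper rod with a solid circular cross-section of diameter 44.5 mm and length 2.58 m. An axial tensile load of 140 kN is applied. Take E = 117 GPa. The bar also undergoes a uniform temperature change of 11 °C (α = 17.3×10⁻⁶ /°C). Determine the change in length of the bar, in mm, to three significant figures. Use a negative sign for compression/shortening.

2.48 mm

A = 1555 mm².
δ_mech = NL/(AE) = 140000·2580/(1555·117000) = 1.985 mm.
δ_thermal = αLΔT = 17.3e-6·2580·11 = 0.491 mm.
δ = δ_mech + δ_thermal = 2.476 mm.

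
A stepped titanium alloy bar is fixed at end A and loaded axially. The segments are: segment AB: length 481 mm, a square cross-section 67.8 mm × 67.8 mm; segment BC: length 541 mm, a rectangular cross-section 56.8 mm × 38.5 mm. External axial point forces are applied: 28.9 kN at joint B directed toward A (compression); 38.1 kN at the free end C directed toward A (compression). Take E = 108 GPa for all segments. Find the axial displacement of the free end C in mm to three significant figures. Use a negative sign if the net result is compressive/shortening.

Internal axial forces (sectioning from the free end, tension +): N_BC = -38.1 kN, N_AB = -67 kN.
A_AB = 4597 mm².
A_BC = 2187 mm².
δ_AB = -67000·481/(4597·108000) = -0.06491 mm
δ_BC = -38100·541/(2187·108000) = -0.08727 mm
δ = Σδ_i = -0.1522 mm.

-0.152 mm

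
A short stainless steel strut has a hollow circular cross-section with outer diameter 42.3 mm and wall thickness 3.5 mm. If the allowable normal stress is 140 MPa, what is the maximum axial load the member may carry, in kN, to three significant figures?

A = 426.6 mm².
P_max = σ_allow · A = 140 · 426.6 = 59730 N = 59.73 kN.

59.7 kN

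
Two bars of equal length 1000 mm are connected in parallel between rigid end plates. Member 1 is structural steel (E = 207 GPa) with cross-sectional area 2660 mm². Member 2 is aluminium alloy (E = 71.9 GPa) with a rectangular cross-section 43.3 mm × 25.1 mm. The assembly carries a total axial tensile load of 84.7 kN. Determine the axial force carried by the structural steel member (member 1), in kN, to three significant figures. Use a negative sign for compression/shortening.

74.2 kN

A_2 = 1087 mm².
Equal strain + equilibrium ⇒ each member carries load in proportion to AE: A₁E₁ = 550600000 N, A₂E₂ = 78140000 N, ΣAE = 628800000 N.
F₁ = P·A₁E₁/ΣAE = 84700·550600000/628800000 = 74170 N.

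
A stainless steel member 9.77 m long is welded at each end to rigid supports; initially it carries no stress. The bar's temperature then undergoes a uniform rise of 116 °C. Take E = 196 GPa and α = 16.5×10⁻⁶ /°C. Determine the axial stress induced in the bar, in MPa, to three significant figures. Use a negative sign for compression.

-375 MPa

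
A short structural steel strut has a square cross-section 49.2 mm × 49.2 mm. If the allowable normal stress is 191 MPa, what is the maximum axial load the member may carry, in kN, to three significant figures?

462 kN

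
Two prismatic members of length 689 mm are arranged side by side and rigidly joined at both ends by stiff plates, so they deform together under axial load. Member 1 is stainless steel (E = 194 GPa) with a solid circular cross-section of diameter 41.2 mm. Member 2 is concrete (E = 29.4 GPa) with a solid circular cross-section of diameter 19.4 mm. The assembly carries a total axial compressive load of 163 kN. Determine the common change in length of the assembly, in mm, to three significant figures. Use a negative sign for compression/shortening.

A_1 = 1333 mm².
A_2 = 295.6 mm².
Equal strain + equilibrium ⇒ each member carries load in proportion to AE: A₁E₁ = 258600000 N, A₂E₂ = 8690000 N, ΣAE = 267300000 N.
δ = PL/ΣAE = -163000·689/267300000 = -0.4201 mm.

-0.420 mm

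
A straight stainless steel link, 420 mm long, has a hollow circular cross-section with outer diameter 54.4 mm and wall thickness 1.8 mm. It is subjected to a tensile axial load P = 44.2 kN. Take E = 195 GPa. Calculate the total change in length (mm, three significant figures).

A = 297.4 mm².
δ_mech = NL/(AE) = 44200·420/(297.4·195000) = 0.3201 mm.

0.320 mm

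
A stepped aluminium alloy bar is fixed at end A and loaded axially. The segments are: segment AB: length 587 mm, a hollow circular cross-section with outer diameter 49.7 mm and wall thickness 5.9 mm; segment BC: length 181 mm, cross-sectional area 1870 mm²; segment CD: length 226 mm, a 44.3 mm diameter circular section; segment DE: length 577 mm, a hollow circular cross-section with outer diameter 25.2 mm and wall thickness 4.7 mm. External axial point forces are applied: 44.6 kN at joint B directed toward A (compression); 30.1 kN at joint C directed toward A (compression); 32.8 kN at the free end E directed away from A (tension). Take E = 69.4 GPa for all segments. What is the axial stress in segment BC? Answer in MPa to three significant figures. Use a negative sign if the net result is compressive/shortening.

Internal axial forces (sectioning from the free end, tension +): N_DE = 32.8 kN, N_CD = 32.8 kN, N_BC = 2.7 kN, N_AB = -41.9 kN.
σ_BC = N_BC/A_BC = 2700/1870 = 1.444 MPa.

1.44 MPa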